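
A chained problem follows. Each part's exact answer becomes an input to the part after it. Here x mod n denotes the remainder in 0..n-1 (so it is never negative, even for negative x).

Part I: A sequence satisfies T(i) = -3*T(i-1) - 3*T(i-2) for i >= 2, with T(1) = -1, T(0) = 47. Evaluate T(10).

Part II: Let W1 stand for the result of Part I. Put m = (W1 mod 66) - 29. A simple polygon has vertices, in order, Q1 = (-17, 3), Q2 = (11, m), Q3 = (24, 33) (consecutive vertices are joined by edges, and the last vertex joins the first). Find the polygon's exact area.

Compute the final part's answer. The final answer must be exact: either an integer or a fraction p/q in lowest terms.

Part I: T(2) = -3*(-1) - 3*(47) = -138; iterating: T(2)=-138, T(3)=417, T(4)=-837, T(5)=1260, T(6)=-1269, T(7)=27, T(8)=3726, T(9)=-11259, T(10)=22599; answer 22599
Part II: W1 = 22599; m = -2; cross terms: (-17*-2 - 11*3)=1, (11*33 - 24*-2)=411, (24*3 - -17*33)=633; twice the area = |1045| = 1045; area = 1045/2; answer 1045/2

1045/2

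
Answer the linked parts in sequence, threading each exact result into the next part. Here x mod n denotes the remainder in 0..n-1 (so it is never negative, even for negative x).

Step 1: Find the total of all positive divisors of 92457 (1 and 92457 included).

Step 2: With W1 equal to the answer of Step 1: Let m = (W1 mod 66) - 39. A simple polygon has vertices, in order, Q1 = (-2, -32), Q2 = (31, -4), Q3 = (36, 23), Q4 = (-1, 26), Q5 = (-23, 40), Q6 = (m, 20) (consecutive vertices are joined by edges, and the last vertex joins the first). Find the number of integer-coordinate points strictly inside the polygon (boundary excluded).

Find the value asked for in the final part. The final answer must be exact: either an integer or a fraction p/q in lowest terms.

Step 1: 92457 = 3^2 * 10273; sigma = (1 + 3 + 9) * (1 + 10273) = 13 * 10274 = 133562; answer 133562
Step 2: W1 = 133562; m = 5; cross terms: (-2*-4 - 31*-32)=1000, (31*23 - 36*-4)=857, (36*26 - -1*23)=959, (-1*40 - -23*26)=558, (-23*20 - 5*40)=-660, (5*-32 - -2*20)=-120; twice the area = |2594| = 2594; area = 1297; boundary points = 1 + 1 + 1 + 2 + 4 + 1 = 10; strictly interior points = area - boundary/2 + 1 = 1293; answer 1293

1293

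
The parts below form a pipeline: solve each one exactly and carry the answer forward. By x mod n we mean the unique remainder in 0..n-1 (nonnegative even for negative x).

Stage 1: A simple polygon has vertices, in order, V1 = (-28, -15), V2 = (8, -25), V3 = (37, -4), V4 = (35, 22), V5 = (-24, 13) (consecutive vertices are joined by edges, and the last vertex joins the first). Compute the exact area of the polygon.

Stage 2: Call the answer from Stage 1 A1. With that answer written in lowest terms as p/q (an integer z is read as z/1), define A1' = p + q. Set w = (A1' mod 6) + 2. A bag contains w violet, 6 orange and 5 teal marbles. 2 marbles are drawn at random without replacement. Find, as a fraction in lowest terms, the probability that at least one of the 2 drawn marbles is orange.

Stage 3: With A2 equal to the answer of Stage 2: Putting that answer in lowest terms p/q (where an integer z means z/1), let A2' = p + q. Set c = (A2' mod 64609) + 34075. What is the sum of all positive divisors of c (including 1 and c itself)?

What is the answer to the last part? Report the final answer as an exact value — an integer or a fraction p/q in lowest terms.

60018

Stage 1: cross terms: (-28*-25 - 8*-15)=820, (8*-4 - 37*-25)=893, (37*22 - 35*-4)=954, (35*13 - -24*22)=983, (-24*-15 - -28*13)=724; twice the area = |4374| = 4374; area = 2187; answer 2187
Stage 2: A1 = 2187; threaded value p + q = 2188; w = 6; total draws C(17,2) = 136; complement C(11,2) = 55; favorable 136 - 55 = 81; P = 81/136; answer 81/136
Stage 3: A2 = 81/136; threaded value p + q = 217; c = 34292; 34292 = 2^2 * 8573; sigma = (1 + 2 + 4) * (1 + 8573) = 7 * 8574 = 60018; answer 60018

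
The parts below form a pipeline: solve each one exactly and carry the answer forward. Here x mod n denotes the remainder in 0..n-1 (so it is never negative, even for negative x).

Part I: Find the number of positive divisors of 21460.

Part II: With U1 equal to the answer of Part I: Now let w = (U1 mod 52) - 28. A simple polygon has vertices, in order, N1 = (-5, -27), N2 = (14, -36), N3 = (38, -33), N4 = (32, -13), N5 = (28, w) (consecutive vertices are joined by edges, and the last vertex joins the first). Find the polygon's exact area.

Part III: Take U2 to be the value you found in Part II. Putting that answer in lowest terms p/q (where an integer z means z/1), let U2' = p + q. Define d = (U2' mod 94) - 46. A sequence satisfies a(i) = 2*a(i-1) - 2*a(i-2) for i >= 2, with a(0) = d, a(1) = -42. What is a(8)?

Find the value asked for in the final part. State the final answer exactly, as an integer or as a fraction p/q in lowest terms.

Part I: 21460 = 2^2 * 5 * 29 * 37; number of divisors = (2+1) * (1+1) * (1+1) * (1+1) = 24; answer 24
Part II: U1 = 24; w = -4; cross terms: (-5*-36 - 14*-27)=558, (14*-33 - 38*-36)=906, (38*-13 - 32*-33)=562, (32*-4 - 28*-13)=236, (28*-27 - -5*-4)=-776; twice the area = |1486| = 1486; area = 743; answer 743
Part III: U2 = 743; threaded value p + q = 744; d = 40; a(2) = 2*(-42) - 2*(40) = -164; iterating: a(2)=-164, a(3)=-244, a(4)=-160, a(5)=168, a(6)=656, a(7)=976, a(8)=640; answer 640

640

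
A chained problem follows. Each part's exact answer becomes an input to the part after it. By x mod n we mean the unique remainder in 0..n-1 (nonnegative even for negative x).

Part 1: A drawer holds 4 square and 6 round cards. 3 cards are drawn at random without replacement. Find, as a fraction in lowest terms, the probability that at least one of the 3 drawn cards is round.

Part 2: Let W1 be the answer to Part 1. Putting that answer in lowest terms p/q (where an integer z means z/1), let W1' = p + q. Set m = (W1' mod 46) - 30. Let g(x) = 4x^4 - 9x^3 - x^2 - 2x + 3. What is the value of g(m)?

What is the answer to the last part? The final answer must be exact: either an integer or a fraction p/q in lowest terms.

378049

Part 1: total draws C(10,3) = 120; complement C(4,3) = 4; favorable 120 - 4 = 116; P = 29/30; answer 29/30
Part 2: W1 = 29/30; threaded value p + q = 59; m = -17; 4*(-17)^4 - 9*(-17)^3 - 1*(-17)^2 - 2*(-17)^1 + 3 = (334084) + (44217) + (-289) + (34) + (3) = 378049; answer 378049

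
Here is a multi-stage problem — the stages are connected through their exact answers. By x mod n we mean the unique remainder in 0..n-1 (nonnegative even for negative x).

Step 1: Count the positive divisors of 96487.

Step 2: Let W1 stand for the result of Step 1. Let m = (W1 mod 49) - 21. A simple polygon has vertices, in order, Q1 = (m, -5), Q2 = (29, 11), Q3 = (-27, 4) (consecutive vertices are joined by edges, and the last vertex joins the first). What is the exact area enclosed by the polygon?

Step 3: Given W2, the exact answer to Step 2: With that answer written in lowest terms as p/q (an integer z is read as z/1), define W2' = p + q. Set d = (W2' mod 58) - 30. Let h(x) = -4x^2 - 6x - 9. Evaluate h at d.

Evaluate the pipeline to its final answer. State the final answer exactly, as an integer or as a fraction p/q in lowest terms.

-1567

Step 1: 96487 is prime, so its only divisors are 1 and 96487; count = 2; answer 2
Step 2: W1 = 2; m = -19; cross terms: (-19*11 - 29*-5)=-64, (29*4 - -27*11)=413, (-27*-5 - -19*4)=211; twice the area = |560| = 560; area = 280; answer 280
Step 3: W2 = 280; threaded value p + q = 281; d = 19; -4*(19)^2 - 6*(19)^1 - 9 = (-1444) + (-114) + (-9) = -1567; answer -1567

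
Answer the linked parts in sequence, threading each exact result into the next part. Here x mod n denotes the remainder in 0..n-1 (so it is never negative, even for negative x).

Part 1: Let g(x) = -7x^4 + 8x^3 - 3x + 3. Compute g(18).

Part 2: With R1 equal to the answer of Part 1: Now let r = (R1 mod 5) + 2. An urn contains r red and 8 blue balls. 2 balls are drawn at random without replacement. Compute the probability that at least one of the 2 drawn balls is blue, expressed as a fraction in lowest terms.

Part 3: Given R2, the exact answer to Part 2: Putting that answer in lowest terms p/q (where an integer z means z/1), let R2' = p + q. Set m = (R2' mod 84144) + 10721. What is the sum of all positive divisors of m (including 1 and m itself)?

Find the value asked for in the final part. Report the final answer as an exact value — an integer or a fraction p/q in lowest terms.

Part 1: -7*(18)^4 + 8*(18)^3 - 3*(18)^1 + 3 = (-734832) + (46656) + (-54) + (3) = -688227; answer -688227
Part 2: R1 = -688227; r = 5; total draws C(13,2) = 78; complement C(5,2) = 10; favorable 78 - 10 = 68; P = 34/39; answer 34/39
Part 3: R2 = 34/39; threaded value p + q = 73; m = 10794; 10794 = 2 * 3 * 7 * 257; sigma = (1 + 2) * (1 + 3) * (1 + 7) * (1 + 257) = 3 * 4 * 8 * 258 = 24768; answer 24768

24768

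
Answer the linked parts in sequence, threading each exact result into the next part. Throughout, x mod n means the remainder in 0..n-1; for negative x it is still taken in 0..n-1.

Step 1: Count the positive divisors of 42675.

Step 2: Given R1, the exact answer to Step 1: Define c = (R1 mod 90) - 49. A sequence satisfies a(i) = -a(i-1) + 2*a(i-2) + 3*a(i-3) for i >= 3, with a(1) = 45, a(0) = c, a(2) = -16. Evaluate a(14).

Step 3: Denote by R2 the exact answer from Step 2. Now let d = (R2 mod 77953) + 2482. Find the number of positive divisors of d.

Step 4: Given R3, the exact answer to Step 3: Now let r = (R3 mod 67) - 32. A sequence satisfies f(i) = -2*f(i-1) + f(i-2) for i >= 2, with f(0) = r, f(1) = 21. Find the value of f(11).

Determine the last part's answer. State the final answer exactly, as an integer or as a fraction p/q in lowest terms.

Step 1: 42675 = 3 * 5^2 * 569; number of divisors = (1+1) * (2+1) * (1+1) = 12; answer 12
Step 2: R1 = 12; c = -37; a(3) = -1*(-16) + 2*(45) + 3*(-37) = -5; iterating: a(3)=-5, a(4)=108, a(5)=-166, a(6)=367, a(7)=-375, a(8)=611, a(9)=-260, a(10)=357, a(11)=956, a(12)=-1022, a(13)=4005, a(14)=-3181; answer -3181
Step 3: R2 = -3181; d = 77254; 77254 = 2 * 19^2 * 107; number of divisors = (1+1) * (2+1) * (1+1) = 12; answer 12
Step 4: R3 = 12; r = -20; f(2) = -2*(21) + 1*(-20) = -62; iterating: f(2)=-62, f(3)=145, f(4)=-352, f(5)=849, f(6)=-2050, f(7)=4949, f(8)=-11948, f(9)=28845, f(10)=-69638, f(11)=168121; answer 168121

168121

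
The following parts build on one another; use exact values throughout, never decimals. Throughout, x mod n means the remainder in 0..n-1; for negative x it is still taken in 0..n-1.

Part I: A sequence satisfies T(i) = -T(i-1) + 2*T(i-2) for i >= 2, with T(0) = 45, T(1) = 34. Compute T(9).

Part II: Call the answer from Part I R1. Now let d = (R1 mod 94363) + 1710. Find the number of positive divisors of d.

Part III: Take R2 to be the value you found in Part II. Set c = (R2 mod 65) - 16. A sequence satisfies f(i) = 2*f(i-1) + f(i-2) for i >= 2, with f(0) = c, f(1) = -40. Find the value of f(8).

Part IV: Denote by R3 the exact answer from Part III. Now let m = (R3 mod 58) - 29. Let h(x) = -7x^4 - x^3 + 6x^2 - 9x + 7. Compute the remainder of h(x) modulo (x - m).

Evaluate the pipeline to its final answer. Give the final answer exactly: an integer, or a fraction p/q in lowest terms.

-100324

Part I: T(2) = -1*(34) + 2*(45) = 56; iterating: T(2)=56, T(3)=12, T(4)=100, T(5)=-76, T(6)=276, T(7)=-428, T(8)=980, T(9)=-1836; answer -1836
Part II: R1 = -1836; d = 94237; 94237 = 11 * 13 * 659; number of divisors = (1+1) * (1+1) * (1+1) = 8; answer 8
Part III: R2 = 8; c = -8; f(2) = 2*(-40) + 1*(-8) = -88; iterating: f(2)=-88, f(3)=-216, f(4)=-520, f(5)=-1256, f(6)=-3032, f(7)=-7320, f(8)=-17672; answer -17672
Part IV: R3 = -17672; m = -11; remainder = value at the root: -7*(-11)^4 - 1*(-11)^3 + 6*(-11)^2 - 9*(-11)^1 + 7 = (-102487) + (1331) + (726) + (99) + (7) = -100324; answer -100324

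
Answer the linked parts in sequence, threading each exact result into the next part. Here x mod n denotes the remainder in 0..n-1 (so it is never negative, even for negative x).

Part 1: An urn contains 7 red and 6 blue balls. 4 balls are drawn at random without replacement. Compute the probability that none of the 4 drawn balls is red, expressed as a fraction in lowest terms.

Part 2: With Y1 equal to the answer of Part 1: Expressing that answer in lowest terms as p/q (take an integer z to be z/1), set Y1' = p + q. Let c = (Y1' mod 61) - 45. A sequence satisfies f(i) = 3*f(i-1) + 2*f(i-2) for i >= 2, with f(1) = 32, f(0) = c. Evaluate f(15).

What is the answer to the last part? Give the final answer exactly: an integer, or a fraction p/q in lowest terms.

Part 1: total draws C(13,4) = 715; favorable C(6,4) = 15; P = 3/143; answer 3/143
Part 2: Y1 = 3/143; threaded value p + q = 146; c = -21; f(2) = 3*(32) + 2*(-21) = 54; iterating: f(2)=54, f(3)=226, f(4)=786, f(5)=2810, f(6)=10002, f(7)=35626, f(8)=126882, f(9)=451898, f(10)=1609458, f(11)=5732170, f(12)=20415426, f(13)=72710618, f(14)=258962706, f(15)=922309354; answer 922309354

922309354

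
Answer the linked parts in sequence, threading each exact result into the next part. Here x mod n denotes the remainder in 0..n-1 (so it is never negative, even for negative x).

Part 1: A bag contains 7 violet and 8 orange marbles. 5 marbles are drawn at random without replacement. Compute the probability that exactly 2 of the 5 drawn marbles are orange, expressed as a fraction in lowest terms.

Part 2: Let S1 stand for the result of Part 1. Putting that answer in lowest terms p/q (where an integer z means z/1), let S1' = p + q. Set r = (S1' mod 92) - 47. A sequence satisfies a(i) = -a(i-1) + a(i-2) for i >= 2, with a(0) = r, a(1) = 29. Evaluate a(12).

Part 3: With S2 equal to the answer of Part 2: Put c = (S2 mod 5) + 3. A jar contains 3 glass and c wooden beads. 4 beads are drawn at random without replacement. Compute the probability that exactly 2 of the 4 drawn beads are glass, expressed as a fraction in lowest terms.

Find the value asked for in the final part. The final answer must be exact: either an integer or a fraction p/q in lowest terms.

Part 1: total draws C(15,5) = 3003; favorable C(8,2)*C(7,3) = 980; P = 140/429; answer 140/429
Part 2: S1 = 140/429; threaded value p + q = 569; r = -30; a(2) = -1*(29) + 1*(-30) = -59; iterating: a(2)=-59, a(3)=88, a(4)=-147, a(5)=235, a(6)=-382, a(7)=617, a(8)=-999, a(9)=1616, a(10)=-2615, a(11)=4231, a(12)=-6846; answer -6846
Part 3: S2 = -6846; c = 7; total draws C(10,4) = 210; favorable C(3,2)*C(7,2) = 63; P = 3/10; answer 3/10

3/10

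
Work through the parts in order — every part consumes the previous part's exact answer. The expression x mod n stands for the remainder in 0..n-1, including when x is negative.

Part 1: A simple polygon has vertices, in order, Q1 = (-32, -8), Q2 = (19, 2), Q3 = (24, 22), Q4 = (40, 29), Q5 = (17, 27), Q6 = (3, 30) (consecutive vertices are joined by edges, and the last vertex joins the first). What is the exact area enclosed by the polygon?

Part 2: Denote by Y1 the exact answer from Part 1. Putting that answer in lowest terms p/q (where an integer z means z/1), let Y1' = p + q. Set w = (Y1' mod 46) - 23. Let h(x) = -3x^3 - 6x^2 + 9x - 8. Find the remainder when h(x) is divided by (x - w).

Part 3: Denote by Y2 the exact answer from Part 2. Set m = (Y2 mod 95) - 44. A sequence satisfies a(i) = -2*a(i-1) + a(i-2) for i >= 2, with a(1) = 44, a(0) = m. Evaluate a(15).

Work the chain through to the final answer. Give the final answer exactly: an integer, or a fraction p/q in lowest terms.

Part 1: cross terms: (-32*2 - 19*-8)=88, (19*22 - 24*2)=370, (24*29 - 40*22)=-184, (40*27 - 17*29)=587, (17*30 - 3*27)=429, (3*-8 - -32*30)=936; twice the area = |2226| = 2226; area = 1113; answer 1113
Part 2: Y1 = 1113; threaded value p + q = 1114; w = -13; remainder = value at the root: -3*(-13)^3 - 6*(-13)^2 + 9*(-13)^1 - 8 = (6591) + (-1014) + (-117) + (-8) = 5452; answer 5452
Part 3: Y2 = 5452; m = -7; a(2) = -2*(44) + 1*(-7) = -95; iterating: a(2)=-95, a(3)=234, a(4)=-563, a(5)=1360, a(6)=-3283, a(7)=7926, a(8)=-19135, a(9)=46196, a(10)=-111527, a(11)=269250, a(12)=-650027, a(13)=1569304, a(14)=-3788635, a(15)=9146574; answer 9146574

9146574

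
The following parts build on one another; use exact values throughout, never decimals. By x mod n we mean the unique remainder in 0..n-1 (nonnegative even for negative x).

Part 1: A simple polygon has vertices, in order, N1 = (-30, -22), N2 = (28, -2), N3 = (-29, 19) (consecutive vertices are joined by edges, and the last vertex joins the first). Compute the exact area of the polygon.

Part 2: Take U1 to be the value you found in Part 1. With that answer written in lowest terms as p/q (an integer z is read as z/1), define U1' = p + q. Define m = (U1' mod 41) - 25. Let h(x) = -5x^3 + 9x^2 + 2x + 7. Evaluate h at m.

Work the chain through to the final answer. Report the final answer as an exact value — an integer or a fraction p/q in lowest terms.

-1253

Part 1: cross terms: (-30*-2 - 28*-22)=676, (28*19 - -29*-2)=474, (-29*-22 - -30*19)=1208; twice the area = |2358| = 2358; area = 1179; answer 1179
Part 2: U1 = 1179; threaded value p + q = 1180; m = 7; -5*(7)^3 + 9*(7)^2 + 2*(7)^1 + 7 = (-1715) + (441) + (14) + (7) = -1253; answer -1253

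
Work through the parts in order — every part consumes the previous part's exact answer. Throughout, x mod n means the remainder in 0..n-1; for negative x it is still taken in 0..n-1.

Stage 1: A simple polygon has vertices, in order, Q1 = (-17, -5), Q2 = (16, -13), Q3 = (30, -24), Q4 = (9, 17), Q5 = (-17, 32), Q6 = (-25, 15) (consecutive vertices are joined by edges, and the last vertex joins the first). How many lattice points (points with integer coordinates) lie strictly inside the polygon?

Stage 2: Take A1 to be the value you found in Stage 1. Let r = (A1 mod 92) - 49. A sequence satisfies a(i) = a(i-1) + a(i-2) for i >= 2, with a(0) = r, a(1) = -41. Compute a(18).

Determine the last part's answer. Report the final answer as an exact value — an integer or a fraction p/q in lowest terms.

Stage 1: cross terms: (-17*-13 - 16*-5)=301, (16*-24 - 30*-13)=6, (30*17 - 9*-24)=726, (9*32 - -17*17)=577, (-17*15 - -25*32)=545, (-25*-5 - -17*15)=380; twice the area = |2535| = 2535; area = 2535/2; boundary points = 1 + 1 + 1 + 1 + 1 + 4 = 9; strictly interior points = area - boundary/2 + 1 = 1264; answer 1264
Stage 2: A1 = 1264; r = 19; a(2) = 1*(-41) + 1*(19) = -22; iterating: a(2)=-22, a(3)=-63, a(4)=-85, a(5)=-148, a(6)=-233, a(7)=-381, a(8)=-614, a(9)=-995, a(10)=-1609, a(11)=-2604, a(12)=-4213, a(13)=-6817, a(14)=-11030, a(15)=-17847, a(16)=-28877, a(17)=-46724, a(18)=-75601; answer -75601

-75601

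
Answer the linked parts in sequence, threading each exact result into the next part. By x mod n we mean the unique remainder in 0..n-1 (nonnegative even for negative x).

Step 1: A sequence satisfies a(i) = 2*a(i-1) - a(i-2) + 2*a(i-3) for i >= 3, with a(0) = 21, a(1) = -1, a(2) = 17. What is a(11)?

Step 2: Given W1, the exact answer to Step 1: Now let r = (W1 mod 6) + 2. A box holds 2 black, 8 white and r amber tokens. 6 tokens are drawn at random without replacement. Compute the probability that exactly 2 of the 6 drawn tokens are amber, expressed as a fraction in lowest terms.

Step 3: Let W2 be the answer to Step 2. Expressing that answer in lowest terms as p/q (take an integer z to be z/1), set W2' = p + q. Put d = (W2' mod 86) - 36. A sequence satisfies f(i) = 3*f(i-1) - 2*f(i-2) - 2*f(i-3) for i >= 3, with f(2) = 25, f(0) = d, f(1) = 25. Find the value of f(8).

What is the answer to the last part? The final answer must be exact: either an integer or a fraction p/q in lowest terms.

Step 1: a(3) = 2*(17) - 1*(-1) + 2*(21) = 77; iterating: a(3)=77, a(4)=135, a(5)=227, a(6)=473, a(7)=989, a(8)=1959, a(9)=3875, a(10)=7769, a(11)=15581; answer 15581
Step 2: W1 = 15581; r = 7; total draws C(17,6) = 12376; favorable C(7,2)*C(10,4) = 4410; P = 315/884; answer 315/884
Step 3: W2 = 315/884; threaded value p + q = 1199; d = 45; f(3) = 3*(25) - 2*(25) - 2*(45) = -65; iterating: f(3)=-65, f(4)=-295, f(5)=-805, f(6)=-1695, f(7)=-2885, f(8)=-3655; answer -3655

-3655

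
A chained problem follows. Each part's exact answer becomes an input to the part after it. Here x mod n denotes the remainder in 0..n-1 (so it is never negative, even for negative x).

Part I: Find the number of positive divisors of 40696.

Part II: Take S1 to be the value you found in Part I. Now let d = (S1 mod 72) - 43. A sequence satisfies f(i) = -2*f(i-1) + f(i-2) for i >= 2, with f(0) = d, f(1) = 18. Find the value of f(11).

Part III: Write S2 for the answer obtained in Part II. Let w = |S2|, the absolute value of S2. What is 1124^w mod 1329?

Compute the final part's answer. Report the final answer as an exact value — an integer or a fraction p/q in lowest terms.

Part I: 40696 = 2^3 * 5087; number of divisors = (3+1) * (1+1) = 8; answer 8
Part II: S1 = 8; d = -35; f(2) = -2*(18) + 1*(-35) = -71; iterating: f(2)=-71, f(3)=160, f(4)=-391, f(5)=942, f(6)=-2275, f(7)=5492, f(8)=-13259, f(9)=32010, f(10)=-77279, f(11)=186568; answer 186568
Part III: S2 = 186568; w = 186568; squarings mod 1329: 1124^1=1124, 1124^2=826, 1124^4=499, 1124^8=478, 1124^16=1225, 1124^32=184, 1124^64=631, 1124^128=790, 1124^256=799, 1124^512=481, 1124^1024=115, 1124^2048=1264, 1124^4096=238, 1124^8192=826, 1124^16384=499, 1124^32768=478, 1124^65536=1225, 1124^131072=184; 1124^186568 = 1124^8 * 1124^64 * 1124^128 * 1124^2048 * 1124^4096 * 1124^16384 * 1124^32768 * 1124^131072 = 481 (mod 1329); answer 481

481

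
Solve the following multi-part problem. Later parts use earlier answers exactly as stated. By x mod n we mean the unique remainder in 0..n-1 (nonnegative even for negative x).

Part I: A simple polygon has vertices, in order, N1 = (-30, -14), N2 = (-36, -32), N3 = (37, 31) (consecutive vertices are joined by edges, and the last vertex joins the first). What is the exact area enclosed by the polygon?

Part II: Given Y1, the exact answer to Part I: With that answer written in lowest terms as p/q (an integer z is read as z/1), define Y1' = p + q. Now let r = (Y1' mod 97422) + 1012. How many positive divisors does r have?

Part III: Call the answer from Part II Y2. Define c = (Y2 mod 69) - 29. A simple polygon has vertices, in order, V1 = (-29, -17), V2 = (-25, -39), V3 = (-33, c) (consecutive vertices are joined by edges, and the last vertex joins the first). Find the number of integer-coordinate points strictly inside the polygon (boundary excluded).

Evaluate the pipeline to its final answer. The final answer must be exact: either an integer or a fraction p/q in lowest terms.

61

Part I: cross terms: (-30*-32 - -36*-14)=456, (-36*31 - 37*-32)=68, (37*-14 - -30*31)=412; twice the area = |936| = 936; area = 468; answer 468
Part II: Y1 = 468; threaded value p + q = 469; r = 1481; 1481 is prime, so its only divisors are 1 and 1481; count = 2; answer 2
Part III: Y2 = 2; c = -27; cross terms: (-29*-39 - -25*-17)=706, (-25*-27 - -33*-39)=-612, (-33*-17 - -29*-27)=-222; twice the area = |-128| = 128; area = 64; boundary points = 2 + 4 + 2 = 8; strictly interior points = area - boundary/2 + 1 = 61; answer 61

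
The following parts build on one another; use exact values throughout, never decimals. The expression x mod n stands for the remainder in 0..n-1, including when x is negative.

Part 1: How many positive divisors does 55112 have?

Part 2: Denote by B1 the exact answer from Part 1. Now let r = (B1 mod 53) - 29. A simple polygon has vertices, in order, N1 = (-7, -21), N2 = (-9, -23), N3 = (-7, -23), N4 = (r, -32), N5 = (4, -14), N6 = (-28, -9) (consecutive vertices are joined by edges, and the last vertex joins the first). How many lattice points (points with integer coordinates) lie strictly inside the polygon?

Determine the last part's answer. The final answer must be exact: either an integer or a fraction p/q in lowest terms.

152

Part 1: 55112 = 2^3 * 83^2; number of divisors = (3+1) * (2+1) = 12; answer 12
Part 2: B1 = 12; r = -17; cross terms: (-7*-23 - -9*-21)=-28, (-9*-23 - -7*-23)=46, (-7*-32 - -17*-23)=-167, (-17*-14 - 4*-32)=366, (4*-9 - -28*-14)=-428, (-28*-21 - -7*-9)=525; twice the area = |314| = 314; area = 157; boundary points = 2 + 2 + 1 + 3 + 1 + 3 = 12; strictly interior points = area - boundary/2 + 1 = 152; answer 152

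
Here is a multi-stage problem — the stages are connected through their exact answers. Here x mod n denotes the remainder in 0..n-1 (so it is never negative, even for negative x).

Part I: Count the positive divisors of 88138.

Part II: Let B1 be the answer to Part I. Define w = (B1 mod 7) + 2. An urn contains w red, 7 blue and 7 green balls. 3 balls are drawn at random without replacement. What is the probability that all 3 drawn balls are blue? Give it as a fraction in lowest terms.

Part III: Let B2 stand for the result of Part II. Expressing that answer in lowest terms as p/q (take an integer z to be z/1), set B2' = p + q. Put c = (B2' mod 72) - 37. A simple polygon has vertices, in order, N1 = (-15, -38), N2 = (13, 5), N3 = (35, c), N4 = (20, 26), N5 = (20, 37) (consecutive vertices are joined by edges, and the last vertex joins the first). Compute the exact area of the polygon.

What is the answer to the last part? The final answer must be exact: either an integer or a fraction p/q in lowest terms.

931/2

Part I: 88138 = 2 * 127 * 347; number of divisors = (1+1) * (1+1) * (1+1) = 8; answer 8
Part II: B1 = 8; w = 3; total draws C(17,3) = 680; favorable C(7,3) = 35; P = 7/136; answer 7/136
Part III: B2 = 7/136; threaded value p + q = 143; c = 34; cross terms: (-15*5 - 13*-38)=419, (13*34 - 35*5)=267, (35*26 - 20*34)=230, (20*37 - 20*26)=220, (20*-38 - -15*37)=-205; twice the area = |931| = 931; area = 931/2; answer 931/2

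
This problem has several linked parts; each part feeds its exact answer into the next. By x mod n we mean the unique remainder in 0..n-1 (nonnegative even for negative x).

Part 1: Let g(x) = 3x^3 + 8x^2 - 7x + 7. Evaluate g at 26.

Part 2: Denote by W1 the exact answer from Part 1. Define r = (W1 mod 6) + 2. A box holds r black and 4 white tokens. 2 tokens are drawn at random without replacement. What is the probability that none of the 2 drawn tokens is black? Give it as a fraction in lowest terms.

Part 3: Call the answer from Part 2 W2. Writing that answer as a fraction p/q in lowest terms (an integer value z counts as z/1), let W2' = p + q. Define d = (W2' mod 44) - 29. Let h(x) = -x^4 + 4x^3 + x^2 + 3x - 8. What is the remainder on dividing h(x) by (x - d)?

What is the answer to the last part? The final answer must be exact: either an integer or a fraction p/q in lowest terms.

-191668

Part 1: 3*(26)^3 + 8*(26)^2 - 7*(26)^1 + 7 = (52728) + (5408) + (-182) + (7) = 57961; answer 57961
Part 2: W1 = 57961; r = 3; total draws C(7,2) = 21; favorable C(4,2) = 6; P = 2/7; answer 2/7
Part 3: W2 = 2/7; threaded value p + q = 9; d = -20; remainder = value at the root: -1*(-20)^4 + 4*(-20)^3 + 1*(-20)^2 + 3*(-20)^1 - 8 = (-160000) + (-32000) + (400) + (-60) + (-8) = -191668; answer -191668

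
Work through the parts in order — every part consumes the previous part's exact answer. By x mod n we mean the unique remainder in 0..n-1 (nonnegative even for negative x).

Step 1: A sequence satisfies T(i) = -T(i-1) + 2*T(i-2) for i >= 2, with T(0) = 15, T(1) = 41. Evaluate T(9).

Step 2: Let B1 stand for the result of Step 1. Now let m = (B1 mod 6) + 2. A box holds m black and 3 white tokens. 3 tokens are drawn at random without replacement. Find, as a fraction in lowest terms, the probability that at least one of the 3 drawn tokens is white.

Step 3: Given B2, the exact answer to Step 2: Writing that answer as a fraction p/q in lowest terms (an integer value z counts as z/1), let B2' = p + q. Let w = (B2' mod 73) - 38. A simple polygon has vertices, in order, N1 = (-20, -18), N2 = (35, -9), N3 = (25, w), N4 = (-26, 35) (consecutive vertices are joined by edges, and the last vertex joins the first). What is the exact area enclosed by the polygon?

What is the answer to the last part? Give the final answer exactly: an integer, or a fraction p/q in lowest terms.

3871/2

Step 1: T(2) = -1*(41) + 2*(15) = -11; iterating: T(2)=-11, T(3)=93, T(4)=-115, T(5)=301, T(6)=-531, T(7)=1133, T(8)=-2195, T(9)=4461; answer 4461
Step 2: B1 = 4461; m = 5; total draws C(8,3) = 56; complement C(5,3) = 10; favorable 56 - 10 = 46; P = 23/28; answer 23/28
Step 3: B2 = 23/28; threaded value p + q = 51; w = 13; cross terms: (-20*-9 - 35*-18)=810, (35*13 - 25*-9)=680, (25*35 - -26*13)=1213, (-26*-18 - -20*35)=1168; twice the area = |3871| = 3871; area = 3871/2; answer 3871/2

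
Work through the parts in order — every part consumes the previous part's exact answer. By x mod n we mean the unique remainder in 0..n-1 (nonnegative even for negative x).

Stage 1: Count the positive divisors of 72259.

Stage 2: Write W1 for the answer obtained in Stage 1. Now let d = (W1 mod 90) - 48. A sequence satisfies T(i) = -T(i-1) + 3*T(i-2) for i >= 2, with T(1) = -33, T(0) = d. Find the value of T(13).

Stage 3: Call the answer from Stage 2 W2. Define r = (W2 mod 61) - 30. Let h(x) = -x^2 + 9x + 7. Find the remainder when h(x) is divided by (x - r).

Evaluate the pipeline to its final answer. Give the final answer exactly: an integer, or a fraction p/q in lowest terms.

Stage 1: 72259 = 11 * 6569; number of divisors = (1+1) * (1+1) = 4; answer 4
Stage 2: W1 = 4; d = -44; T(2) = -1*(-33) + 3*(-44) = -99; iterating: T(2)=-99, T(3)=0, T(4)=-297, T(5)=297, T(6)=-1188, T(7)=2079, T(8)=-5643, T(9)=11880, T(10)=-28809, T(11)=64449, T(12)=-150876, T(13)=344223; answer 344223
Stage 3: W2 = 344223; r = -30; remainder = value at the root: -1*(-30)^2 + 9*(-30)^1 + 7 = (-900) + (-270) + (7) = -1163; answer -1163

-1163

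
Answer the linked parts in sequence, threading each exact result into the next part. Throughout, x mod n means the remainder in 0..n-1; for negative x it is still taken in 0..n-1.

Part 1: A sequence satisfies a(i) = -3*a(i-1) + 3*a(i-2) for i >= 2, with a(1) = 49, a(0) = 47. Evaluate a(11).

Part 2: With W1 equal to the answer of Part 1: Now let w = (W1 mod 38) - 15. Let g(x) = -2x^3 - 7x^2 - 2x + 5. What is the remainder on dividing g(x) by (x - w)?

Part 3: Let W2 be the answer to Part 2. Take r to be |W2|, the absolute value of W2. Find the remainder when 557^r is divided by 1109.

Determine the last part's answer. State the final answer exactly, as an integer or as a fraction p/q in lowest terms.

102

Part 1: a(2) = -3*(49) + 3*(47) = -6; iterating: a(2)=-6, a(3)=165, a(4)=-513, a(5)=2034, a(6)=-7641, a(7)=29025, a(8)=-109998, a(9)=417069, a(10)=-1581201, a(11)=5994810; answer 5994810
Part 2: W1 = 5994810; w = -9; remainder = value at the root: -2*(-9)^3 - 7*(-9)^2 - 2*(-9)^1 + 5 = (1458) + (-567) + (18) + (5) = 914; answer 914
Part 3: W2 = 914; r = 914; squarings mod 1109: 557^1=557, 557^2=838, 557^4=247, 557^8=14, 557^16=196, 557^32=710, 557^64=614, 557^128=1045, 557^256=769, 557^512=264; 557^914 = 557^2 * 557^16 * 557^128 * 557^256 * 557^512 = 102 (mod 1109); answer 102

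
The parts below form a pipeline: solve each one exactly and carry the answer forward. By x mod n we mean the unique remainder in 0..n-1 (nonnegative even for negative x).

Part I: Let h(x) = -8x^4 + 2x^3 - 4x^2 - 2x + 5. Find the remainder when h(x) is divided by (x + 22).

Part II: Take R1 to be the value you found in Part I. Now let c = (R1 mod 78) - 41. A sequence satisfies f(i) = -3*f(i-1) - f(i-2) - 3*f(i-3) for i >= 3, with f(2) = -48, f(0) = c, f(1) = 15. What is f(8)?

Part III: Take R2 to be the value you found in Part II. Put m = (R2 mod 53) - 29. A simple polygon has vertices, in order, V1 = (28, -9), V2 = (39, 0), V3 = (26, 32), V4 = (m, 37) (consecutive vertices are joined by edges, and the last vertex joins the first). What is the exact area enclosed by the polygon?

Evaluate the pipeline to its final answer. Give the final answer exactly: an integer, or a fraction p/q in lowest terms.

Part I: remainder = value at the root: -8*(-22)^4 + 2*(-22)^3 - 4*(-22)^2 - 2*(-22)^1 + 5 = (-1874048) + (-21296) + (-1936) + (44) + (5) = -1897231; answer -1897231
Part II: R1 = -1897231; c = 0; f(3) = -3*(-48) - 1*(15) - 3*(0) = 129; iterating: f(3)=129, f(4)=-384, f(5)=1167, f(6)=-3504, f(7)=10497, f(8)=-31488; answer -31488
Part III: R2 = -31488; m = 18; cross terms: (28*0 - 39*-9)=351, (39*32 - 26*0)=1248, (26*37 - 18*32)=386, (18*-9 - 28*37)=-1198; twice the area = |787| = 787; area = 787/2; answer 787/2

787/2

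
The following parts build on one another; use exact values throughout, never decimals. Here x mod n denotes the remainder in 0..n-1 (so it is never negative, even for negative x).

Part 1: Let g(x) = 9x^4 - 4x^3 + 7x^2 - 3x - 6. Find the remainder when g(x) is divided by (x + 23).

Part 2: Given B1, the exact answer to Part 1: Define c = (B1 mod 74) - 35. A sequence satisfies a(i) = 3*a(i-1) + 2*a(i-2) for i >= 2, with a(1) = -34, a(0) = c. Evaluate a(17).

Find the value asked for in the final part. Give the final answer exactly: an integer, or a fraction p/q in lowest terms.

Part 1: remainder = value at the root: 9*(-23)^4 - 4*(-23)^3 + 7*(-23)^2 - 3*(-23)^1 - 6 = (2518569) + (48668) + (3703) + (69) + (-6) = 2571003; answer 2571003
Part 2: B1 = 2571003; c = -14; a(2) = 3*(-34) + 2*(-14) = -130; iterating: a(2)=-130, a(3)=-458, a(4)=-1634, a(5)=-5818, a(6)=-20722, a(7)=-73802, a(8)=-262850, a(9)=-936154, a(10)=-3334162, a(11)=-11874794, a(12)=-42292706, a(13)=-150627706, a(14)=-536468530, a(15)=-1910661002, a(16)=-6804920066, a(17)=-24236082202; answer -24236082202

-24236082202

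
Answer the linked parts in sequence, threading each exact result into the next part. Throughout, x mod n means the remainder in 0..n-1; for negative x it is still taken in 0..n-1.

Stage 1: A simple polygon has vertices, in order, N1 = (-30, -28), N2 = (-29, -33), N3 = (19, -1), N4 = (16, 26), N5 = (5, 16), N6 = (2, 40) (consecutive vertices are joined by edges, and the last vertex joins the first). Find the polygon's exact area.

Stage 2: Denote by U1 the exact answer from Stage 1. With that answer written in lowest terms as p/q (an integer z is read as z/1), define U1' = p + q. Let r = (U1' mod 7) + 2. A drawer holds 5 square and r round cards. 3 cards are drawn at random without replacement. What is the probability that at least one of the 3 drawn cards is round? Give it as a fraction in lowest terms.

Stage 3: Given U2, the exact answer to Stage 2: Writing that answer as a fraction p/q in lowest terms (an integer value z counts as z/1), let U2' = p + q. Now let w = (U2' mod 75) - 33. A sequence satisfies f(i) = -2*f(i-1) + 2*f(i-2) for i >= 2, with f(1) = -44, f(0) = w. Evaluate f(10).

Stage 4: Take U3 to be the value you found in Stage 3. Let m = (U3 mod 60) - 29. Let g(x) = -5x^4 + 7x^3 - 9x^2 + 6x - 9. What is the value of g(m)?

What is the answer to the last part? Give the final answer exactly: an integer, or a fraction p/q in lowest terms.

-38700

Stage 1: cross terms: (-30*-33 - -29*-28)=178, (-29*-1 - 19*-33)=656, (19*26 - 16*-1)=510, (16*16 - 5*26)=126, (5*40 - 2*16)=168, (2*-28 - -30*40)=1144; twice the area = |2782| = 2782; area = 1391; answer 1391
Stage 2: U1 = 1391; threaded value p + q = 1392; r = 8; total draws C(13,3) = 286; complement C(5,3) = 10; favorable 286 - 10 = 276; P = 138/143; answer 138/143
Stage 3: U2 = 138/143; threaded value p + q = 281; w = 23; f(2) = -2*(-44) + 2*(23) = 134; iterating: f(2)=134, f(3)=-356, f(4)=980, f(5)=-2672, f(6)=7304, f(7)=-19952, f(8)=54512, f(9)=-148928, f(10)=406880; answer 406880
Stage 4: U3 = 406880; m = -9; -5*(-9)^4 + 7*(-9)^3 - 9*(-9)^2 + 6*(-9)^1 - 9 = (-32805) + (-5103) + (-729) + (-54) + (-9) = -38700; answer -38700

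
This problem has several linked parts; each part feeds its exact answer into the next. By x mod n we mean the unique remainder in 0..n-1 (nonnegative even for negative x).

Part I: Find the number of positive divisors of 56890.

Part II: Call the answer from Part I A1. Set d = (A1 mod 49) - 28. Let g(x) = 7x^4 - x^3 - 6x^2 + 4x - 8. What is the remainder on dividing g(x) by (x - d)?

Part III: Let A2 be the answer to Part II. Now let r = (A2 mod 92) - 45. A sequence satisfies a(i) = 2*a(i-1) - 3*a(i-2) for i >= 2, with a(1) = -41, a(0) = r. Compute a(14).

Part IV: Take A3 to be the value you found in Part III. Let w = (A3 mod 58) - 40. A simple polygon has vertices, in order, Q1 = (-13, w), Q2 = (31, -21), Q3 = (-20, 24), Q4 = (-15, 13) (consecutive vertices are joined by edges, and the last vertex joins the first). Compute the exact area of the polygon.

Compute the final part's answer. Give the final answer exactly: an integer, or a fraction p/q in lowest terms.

Part I: 56890 = 2 * 5 * 5689; number of divisors = (1+1) * (1+1) * (1+1) = 8; answer 8
Part II: A1 = 8; d = -20; remainder = value at the root: 7*(-20)^4 - 1*(-20)^3 - 6*(-20)^2 + 4*(-20)^1 - 8 = (1120000) + (8000) + (-2400) + (-80) + (-8) = 1125512; answer 1125512
Part III: A2 = 1125512; r = 31; a(2) = 2*(-41) - 3*(31) = -175; iterating: a(2)=-175, a(3)=-227, a(4)=71, a(5)=823, a(6)=1433, a(7)=397, a(8)=-3505, a(9)=-8201, a(10)=-5887, a(11)=12829, a(12)=43319, a(13)=48151, a(14)=-33655; answer -33655
Part IV: A3 = -33655; w = 3; cross terms: (-13*-21 - 31*3)=180, (31*24 - -20*-21)=324, (-20*13 - -15*24)=100, (-15*3 - -13*13)=124; twice the area = |728| = 728; area = 364; answer 364

364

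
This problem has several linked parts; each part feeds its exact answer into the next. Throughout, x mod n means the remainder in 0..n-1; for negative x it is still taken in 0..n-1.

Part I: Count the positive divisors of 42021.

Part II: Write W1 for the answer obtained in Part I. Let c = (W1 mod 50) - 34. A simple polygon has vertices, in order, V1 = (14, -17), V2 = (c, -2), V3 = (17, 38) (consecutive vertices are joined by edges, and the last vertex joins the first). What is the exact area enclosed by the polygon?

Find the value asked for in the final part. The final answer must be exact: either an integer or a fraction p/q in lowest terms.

Part I: 42021 = 3^2 * 7 * 23 * 29; number of divisors = (2+1) * (1+1) * (1+1) * (1+1) = 24; answer 24
Part II: W1 = 24; c = -10; cross terms: (14*-2 - -10*-17)=-198, (-10*38 - 17*-2)=-346, (17*-17 - 14*38)=-821; twice the area = |-1365| = 1365; area = 1365/2; answer 1365/2

1365/2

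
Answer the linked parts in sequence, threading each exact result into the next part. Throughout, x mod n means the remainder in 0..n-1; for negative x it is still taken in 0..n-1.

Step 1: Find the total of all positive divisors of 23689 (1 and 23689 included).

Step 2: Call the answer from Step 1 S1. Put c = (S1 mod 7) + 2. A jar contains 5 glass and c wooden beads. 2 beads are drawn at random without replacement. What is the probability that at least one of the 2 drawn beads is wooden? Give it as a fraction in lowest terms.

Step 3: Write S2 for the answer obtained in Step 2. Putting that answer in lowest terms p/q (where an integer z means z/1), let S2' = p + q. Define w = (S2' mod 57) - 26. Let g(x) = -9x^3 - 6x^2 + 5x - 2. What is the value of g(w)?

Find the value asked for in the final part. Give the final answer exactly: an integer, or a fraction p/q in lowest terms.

Step 1: 23689 is prime, so its only divisors are 1 and 23689; sigma = 1 + 23689 = 23690; answer 23690
Step 2: S1 = 23690; c = 4; total draws C(9,2) = 36; complement C(5,2) = 10; favorable 36 - 10 = 26; P = 13/18; answer 13/18
Step 3: S2 = 13/18; threaded value p + q = 31; w = 5; -9*(5)^3 - 6*(5)^2 + 5*(5)^1 - 2 = (-1125) + (-150) + (25) + (-2) = -1252; answer -1252

-1252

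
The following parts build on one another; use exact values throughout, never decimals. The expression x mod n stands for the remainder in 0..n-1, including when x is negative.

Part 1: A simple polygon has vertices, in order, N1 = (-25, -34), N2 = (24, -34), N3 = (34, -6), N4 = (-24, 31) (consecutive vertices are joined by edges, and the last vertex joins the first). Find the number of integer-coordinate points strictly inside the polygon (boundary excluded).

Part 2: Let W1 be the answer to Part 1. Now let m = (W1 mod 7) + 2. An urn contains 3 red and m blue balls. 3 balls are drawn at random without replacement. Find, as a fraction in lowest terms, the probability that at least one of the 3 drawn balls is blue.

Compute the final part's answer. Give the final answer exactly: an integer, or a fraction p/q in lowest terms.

34/35

Part 1: cross terms: (-25*-34 - 24*-34)=1666, (24*-6 - 34*-34)=1012, (34*31 - -24*-6)=910, (-24*-34 - -25*31)=1591; twice the area = |5179| = 5179; area = 5179/2; boundary points = 49 + 2 + 1 + 1 = 53; strictly interior points = area - boundary/2 + 1 = 2564; answer 2564
Part 2: W1 = 2564; m = 4; total draws C(7,3) = 35; complement C(3,3) = 1; favorable 35 - 1 = 34; P = 34/35; answer 34/35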